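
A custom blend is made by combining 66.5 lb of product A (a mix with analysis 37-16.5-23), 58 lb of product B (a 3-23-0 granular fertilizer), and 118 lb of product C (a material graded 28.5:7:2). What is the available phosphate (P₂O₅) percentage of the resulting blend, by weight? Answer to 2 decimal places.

Total mass = 66.5 + 58 + 118 = 242.5 lb.
P₂O₅ mass = 16.5%×66.5 + 23%×58 + 7%×118 = 32.5725 lb.
% P₂O₅ = 32.5725 / 242.5 = 13.432%.

13.43% P₂O₅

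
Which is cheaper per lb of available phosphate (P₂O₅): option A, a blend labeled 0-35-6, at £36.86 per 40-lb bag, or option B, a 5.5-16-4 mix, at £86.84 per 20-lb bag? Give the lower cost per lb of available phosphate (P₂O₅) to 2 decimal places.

£2.63 per lb P₂O₅ (option A)

option A: P₂O₅ per bag = 40 × 35% = 14 lb; cost = 36.86 / 14 = £2.6329/lb P₂O₅.
option B: P₂O₅ per bag = 20 × 16% = 3.2 lb; cost = 86.84 / 3.2 = £27.1375/lb P₂O₅.
option A is cheaper.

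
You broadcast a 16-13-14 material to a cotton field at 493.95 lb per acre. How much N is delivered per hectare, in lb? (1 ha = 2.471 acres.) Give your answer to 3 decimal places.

nitrogen per acre = 493.95 × 16% = 79.032 lb.
Convert to per hectare: 79.032 × 2.471 = 195.2881 lb.

195.288 lb N per hectare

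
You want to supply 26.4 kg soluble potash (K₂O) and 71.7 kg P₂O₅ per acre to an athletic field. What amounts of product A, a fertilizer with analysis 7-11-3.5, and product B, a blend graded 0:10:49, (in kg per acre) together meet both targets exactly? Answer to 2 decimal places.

644.70 kg product A, 7.83 kg product B

With a, b = kg per acre of product A and product B:
K₂O: 0.035·a + 0.49·b = 26.4
P₂O₅: 0.11·a + 0.1·b = 71.7
Eliminate b: (row1) − 0.49/0.1·(row2) → -0.504·a = -324.93, so a = 644.702.
Then b = (71.7 − 0.11·644.702) / 0.1 = 7.82738.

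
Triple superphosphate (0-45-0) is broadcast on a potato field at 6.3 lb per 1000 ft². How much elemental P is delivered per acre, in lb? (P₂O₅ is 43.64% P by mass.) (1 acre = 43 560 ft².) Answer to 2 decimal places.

53.89 lb P per acre

P₂O₅ per 1000 ft² = 6.3 × 45% = 2.835 lb.
Elemental P = 2.835 × 0.4364 = 1.23719 lb per 1000 ft².
Convert to per acre: 1.23719 × 43.56 = 53.8922 lb.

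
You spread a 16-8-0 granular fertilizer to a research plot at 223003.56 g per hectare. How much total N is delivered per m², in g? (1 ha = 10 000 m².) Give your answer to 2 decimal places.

nitrogen per hectare = 223003.56 × 16% = 35680.6 g.
Convert to per m²: 35680.6 × 0.0001 = 3.56806 g.

3.57 g N per sq m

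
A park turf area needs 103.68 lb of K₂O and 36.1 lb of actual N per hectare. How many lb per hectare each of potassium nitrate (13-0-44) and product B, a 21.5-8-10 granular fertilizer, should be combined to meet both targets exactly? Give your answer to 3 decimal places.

Let a = lb of potassium nitrate, b = lb of product B (per hectare).
K₂O: 0.44·a + 0.1·b = 103.68
N: 0.13·a + 0.215·b = 36.1
From row1: a = (103.68 − 0.1·b) / 0.44.
Into row2: 0.13·(103.68 − 0.1·b)/0.44 + 0.215·b = 36.1 → b = 29.4804, a = 228.9363.

228.936 lb potassium nitrate, 29.480 lb product B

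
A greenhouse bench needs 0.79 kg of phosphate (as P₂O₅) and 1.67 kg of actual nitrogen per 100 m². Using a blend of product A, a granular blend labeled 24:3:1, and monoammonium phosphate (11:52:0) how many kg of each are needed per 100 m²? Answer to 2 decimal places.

With a, b = kg per 100 m² of product A and monoammonium phosphate:
P₂O₅: 0.03·a + 0.52·b = 0.79
N: 0.24·a + 0.11·b = 1.67
Eliminate a: (row1) − 0.03/0.24·(row2) → 0.50625·b = 0.58125, so b = 1.14815.
Back-substitute: a = (0.79 − 0.52·1.14815) / 0.03 = 6.4321.

6.43 kg product A, 1.15 kg monoammonium phosphate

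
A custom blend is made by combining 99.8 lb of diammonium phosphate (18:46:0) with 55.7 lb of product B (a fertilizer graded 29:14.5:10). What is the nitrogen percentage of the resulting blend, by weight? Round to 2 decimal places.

Total mass = 99.8 + 55.7 = 155.5 lb.
N mass = 18%×99.8 + 29%×55.7 = 34.117 lb.
% N = 34.117 / 155.5 = 21.9402%.

21.94% N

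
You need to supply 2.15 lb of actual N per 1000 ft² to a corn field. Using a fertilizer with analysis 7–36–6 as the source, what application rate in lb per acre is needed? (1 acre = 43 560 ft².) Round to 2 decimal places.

Product per 1000 ft² = 2.15 / 7% = 30.7143 lb.
Convert to per acre: 30.7143 × 43.56 = 1337.914 lb.

1337.91 lb of product per acre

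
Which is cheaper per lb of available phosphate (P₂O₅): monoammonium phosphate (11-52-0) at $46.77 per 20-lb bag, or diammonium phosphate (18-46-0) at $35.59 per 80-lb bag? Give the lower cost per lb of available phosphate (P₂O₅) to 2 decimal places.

$0.97 per lb P₂O₅ (diammonium phosphate)

monoammonium phosphate: P₂O₅ per bag = 20 × 52% = 10.4 lb; cost = 46.77 / 10.4 = $4.4971/lb P₂O₅.
diammonium phosphate: P₂O₅ per bag = 80 × 46% = 36.8 lb; cost = 35.59 / 36.8 = $0.9671/lb P₂O₅.
diammonium phosphate is cheaper.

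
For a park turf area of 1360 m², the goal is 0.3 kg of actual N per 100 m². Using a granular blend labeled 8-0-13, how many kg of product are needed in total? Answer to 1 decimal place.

Product per 100 m² = 0.3 / 8% = 3.75 kg.
Total product = 3.75 × 1360 / 100 = 51 kg.

51.0 kg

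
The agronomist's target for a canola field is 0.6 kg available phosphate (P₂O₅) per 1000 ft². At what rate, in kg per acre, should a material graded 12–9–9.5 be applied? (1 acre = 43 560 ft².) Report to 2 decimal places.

Product per 1000 ft² = 0.6 / 9% = 6.66667 kg.
Convert to per acre: 6.66667 × 43.56 = 290.4 kg.

290.40 kg of product per acre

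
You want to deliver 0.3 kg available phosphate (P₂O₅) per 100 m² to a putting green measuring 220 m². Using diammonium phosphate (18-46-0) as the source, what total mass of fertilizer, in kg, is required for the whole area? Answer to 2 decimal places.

1.43 kg

Product per 100 m² = 0.3 / 46% = 0.652174 kg.
Total product = 0.652174 × 220 / 100 = 1.43478 kg.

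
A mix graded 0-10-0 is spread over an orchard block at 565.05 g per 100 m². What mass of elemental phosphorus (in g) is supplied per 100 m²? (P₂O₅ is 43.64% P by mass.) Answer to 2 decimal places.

P₂O₅ per 100 m² = 565.05 × 10% = 56.505 g.
Elemental P = 56.505 × 0.4364 = 24.6588 g per 100 m².

24.66 g P per hundred sq m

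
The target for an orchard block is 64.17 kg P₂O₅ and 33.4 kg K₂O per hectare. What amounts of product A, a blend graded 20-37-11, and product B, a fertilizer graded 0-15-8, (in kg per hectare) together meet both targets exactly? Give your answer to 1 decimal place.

Per-hectare balance (a = product A, b = product B):
P₂O₅: 0.37·a + 0.15·b = 64.17
K₂O: 0.11·a + 0.08·b = 33.4
Eliminate a: (row1) − 0.37/0.11·(row2) → -0.119091·b = -48.1755, so b = 404.527.
Back-substitute: a = (64.17 − 0.15·404.527) / 0.37 = 9.43511.

9.4 kg product A, 404.5 kg product B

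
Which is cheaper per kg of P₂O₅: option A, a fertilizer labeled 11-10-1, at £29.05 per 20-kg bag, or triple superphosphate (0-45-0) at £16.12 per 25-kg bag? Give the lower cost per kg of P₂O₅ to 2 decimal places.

£1.43 per kg P₂O₅ (triple superphosphate)

option A: P₂O₅ per bag = 20 × 10% = 2 kg; cost = 29.05 / 2 = £14.5250/kg P₂O₅.
triple superphosphate: P₂O₅ per bag = 25 × 45% = 11.25 kg; cost = 16.12 / 11.25 = £1.4329/kg P₂O₅.
triple superphosphate is cheaper.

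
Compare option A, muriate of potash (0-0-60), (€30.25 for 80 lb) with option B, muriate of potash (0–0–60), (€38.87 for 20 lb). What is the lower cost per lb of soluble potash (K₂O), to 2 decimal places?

option A: K₂O per bag = 80 × 60% = 48 lb; cost = 30.25 / 48 = €0.6302/lb K₂O.
option B: K₂O per bag = 20 × 60% = 12 lb; cost = 38.87 / 12 = €3.2392/lb K₂O.
option A is cheaper.

€0.63 per lb K₂O (option A)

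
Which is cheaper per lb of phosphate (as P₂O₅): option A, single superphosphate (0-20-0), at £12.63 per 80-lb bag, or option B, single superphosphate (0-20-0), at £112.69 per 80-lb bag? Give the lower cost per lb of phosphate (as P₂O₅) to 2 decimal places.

£0.79 per lb P₂O₅ (option A)

option A: P₂O₅ per bag = 80 × 20% = 16 lb; cost = 12.63 / 16 = £0.7894/lb P₂O₅.
option B: P₂O₅ per bag = 80 × 20% = 16 lb; cost = 112.69 / 16 = £7.0431/lb P₂O₅.
option A is cheaper.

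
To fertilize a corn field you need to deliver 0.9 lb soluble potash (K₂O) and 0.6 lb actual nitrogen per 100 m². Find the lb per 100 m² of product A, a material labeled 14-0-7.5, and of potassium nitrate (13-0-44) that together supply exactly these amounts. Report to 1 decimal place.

Let a = lb of product A, b = lb of potassium nitrate (per 100 m²).
K₂O: 0.075·a + 0.44·b = 0.9
N: 0.14·a + 0.13·b = 0.6
Eliminate a: (row1) − 0.075/0.14·(row2) → 0.370357·b = 0.578571, so b = 1.5622.
Back-substitute: a = (0.9 − 0.44·1.5622) / 0.075 = 2.8351.

2.8 lb product A, 1.6 lb potassium nitrate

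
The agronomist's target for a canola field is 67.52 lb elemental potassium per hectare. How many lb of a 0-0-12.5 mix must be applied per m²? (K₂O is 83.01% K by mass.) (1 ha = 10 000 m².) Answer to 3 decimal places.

0.065 lb of product per sq m

As K₂O: 67.52 / 0.8301 = 81.3396 lb per hectare.
Product per hectare = 81.3396 / 12.5% = 650.717 lb.
Convert to per m²: 650.717 × 0.0001 = 0.0650717 lb.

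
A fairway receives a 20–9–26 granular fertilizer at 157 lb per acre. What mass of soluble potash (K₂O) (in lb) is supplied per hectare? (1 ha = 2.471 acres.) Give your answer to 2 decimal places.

100.87 lb K₂O per hectare

K₂O per acre = 157 × 26% = 40.82 lb.
Convert to per hectare: 40.82 × 2.471 = 100.866 lb.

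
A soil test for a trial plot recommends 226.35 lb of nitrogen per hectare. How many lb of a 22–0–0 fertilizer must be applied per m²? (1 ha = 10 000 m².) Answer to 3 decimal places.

Product per hectare = 226.35 / 22% = 1028.86 lb.
Convert to per m²: 1028.86 × 0.0001 = 0.102886 lb.

0.103 lb of product per sq m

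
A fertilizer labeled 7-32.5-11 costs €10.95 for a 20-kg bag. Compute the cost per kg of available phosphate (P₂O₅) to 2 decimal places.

€1.68 per kg P₂O₅

P₂O₅ in bag = 20 × 32.5% = 6.5 kg.
Cost per kg P₂O₅ = €10.95 / 6.5 = €1.6846.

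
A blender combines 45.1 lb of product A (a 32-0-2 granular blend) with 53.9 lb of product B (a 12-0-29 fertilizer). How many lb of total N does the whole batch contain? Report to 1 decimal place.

20.9 lb N

N mass = 32%×45.1 + 12%×53.9 = 20.9 lb.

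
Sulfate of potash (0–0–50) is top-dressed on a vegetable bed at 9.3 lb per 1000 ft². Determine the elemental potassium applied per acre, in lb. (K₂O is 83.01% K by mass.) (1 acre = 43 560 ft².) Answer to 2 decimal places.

K₂O per 1000 ft² = 9.3 × 50% = 4.65 lb.
Elemental K = 4.65 × 0.8301 = 3.85996 lb per 1000 ft².
Convert to per acre: 3.85996 × 43.56 = 168.1401 lb.

168.14 lb K per acre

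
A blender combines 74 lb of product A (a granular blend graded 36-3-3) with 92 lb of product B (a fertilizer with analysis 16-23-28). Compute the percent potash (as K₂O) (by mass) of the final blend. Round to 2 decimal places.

16.86% K₂O

Total mass = 74 + 92 = 166 lb.
K₂O mass = 3%×74 + 28%×92 = 27.98 lb.
% K₂O = 27.98 / 166 = 16.8554%.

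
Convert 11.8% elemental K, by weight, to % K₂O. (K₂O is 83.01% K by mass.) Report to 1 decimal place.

14.2% K₂O

%K₂O = 11.8 / 0.8301 = 14.2152%.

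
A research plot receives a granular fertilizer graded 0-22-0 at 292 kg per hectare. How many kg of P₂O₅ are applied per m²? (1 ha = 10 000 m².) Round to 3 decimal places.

P₂O₅ per hectare = 292 × 22% = 64.24 kg.
Convert to per m²: 64.24 × 0.0001 = 0.006424 kg.

0.006 kg P₂O₅ per sq m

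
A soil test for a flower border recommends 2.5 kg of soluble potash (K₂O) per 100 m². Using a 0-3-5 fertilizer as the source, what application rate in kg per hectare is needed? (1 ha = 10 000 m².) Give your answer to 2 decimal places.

5000.00 kg of product per hectare

Product per 100 m² = 2.5 / 5% = 50 kg.
Convert to per hectare: 50 × 100 = 5000 kg.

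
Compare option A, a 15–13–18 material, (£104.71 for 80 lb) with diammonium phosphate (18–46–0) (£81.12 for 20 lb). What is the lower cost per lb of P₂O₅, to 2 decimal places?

£8.82 per lb P₂O₅ (diammonium phosphate)

option A: P₂O₅ per bag = 80 × 13% = 10.4 lb; cost = 104.71 / 10.4 = £10.0683/lb P₂O₅.
diammonium phosphate: P₂O₅ per bag = 20 × 46% = 9.2 lb; cost = 81.12 / 9.2 = £8.8174/lb P₂O₅.
diammonium phosphate is cheaper.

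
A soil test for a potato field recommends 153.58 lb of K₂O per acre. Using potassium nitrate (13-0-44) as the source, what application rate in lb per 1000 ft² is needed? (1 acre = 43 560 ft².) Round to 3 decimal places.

Product per acre = 153.58 / 44% = 349.045 lb.
Convert to per 1000 ft²: 349.045 × 0.0229568 = 8.01298 lb.

8.013 lb of product per thousand sq ft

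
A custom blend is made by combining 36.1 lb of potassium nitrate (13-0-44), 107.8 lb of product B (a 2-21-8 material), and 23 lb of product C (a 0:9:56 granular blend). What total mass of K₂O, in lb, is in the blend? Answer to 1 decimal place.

K₂O mass = 44%×36.1 + 8%×107.8 + 56%×23 = 37.388 lb.

37.4 lb K₂O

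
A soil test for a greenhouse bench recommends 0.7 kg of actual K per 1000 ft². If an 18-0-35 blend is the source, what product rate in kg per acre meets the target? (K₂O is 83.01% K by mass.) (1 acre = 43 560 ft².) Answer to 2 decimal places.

104.95 kg of product per acre

As K₂O: 0.7 / 0.8301 = 0.843272 kg per 1000 ft².
Product per 1000 ft² = 0.843272 / 35% = 2.40935 kg.
Convert to per acre: 2.40935 × 43.56 = 104.951 kg.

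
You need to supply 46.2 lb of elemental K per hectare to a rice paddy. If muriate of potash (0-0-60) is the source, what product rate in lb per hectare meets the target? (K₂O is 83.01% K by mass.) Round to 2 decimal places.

92.76 lb of product per hectare

As K₂O: 46.2 / 0.8301 = 55.6559 lb per hectare.
Product per hectare = 55.6559 / 60% = 92.7599 lb.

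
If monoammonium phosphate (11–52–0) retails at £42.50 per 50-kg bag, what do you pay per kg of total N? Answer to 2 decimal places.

£7.73 per kg N

N in bag = 50 × 11% = 5.5 kg.
Cost per kg N = £42.50 / 5.5 = £7.7273.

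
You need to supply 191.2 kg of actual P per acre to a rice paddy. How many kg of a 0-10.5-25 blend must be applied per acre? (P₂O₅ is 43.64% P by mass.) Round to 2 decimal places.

4172.67 kg of product per acre

As P₂O₅: 191.2 / 0.4364 = 438.13 kg per acre.
Product per acre = 438.13 / 10.5% = 4172.668 kg.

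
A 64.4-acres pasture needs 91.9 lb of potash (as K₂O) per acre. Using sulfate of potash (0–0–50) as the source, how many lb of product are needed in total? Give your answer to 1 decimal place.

Product per acre = 91.9 / 50% = 183.8 lb.
Total product = 183.8 × 64.4 = 11836.72 lb.

11836.7 lb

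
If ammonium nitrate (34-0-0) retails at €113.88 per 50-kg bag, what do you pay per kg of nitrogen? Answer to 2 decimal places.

N in bag = 50 × 34% = 17 kg.
Cost per kg N = €113.88 / 17 = €6.6988.

€6.70 per kg N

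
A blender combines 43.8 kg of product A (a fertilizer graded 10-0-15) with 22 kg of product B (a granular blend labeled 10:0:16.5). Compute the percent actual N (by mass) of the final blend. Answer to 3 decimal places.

Total mass = 43.8 + 22 = 65.8 kg.
N mass = 10%×43.8 + 10%×22 = 6.58 kg.
% N = 6.58 / 65.8 = 10%.

10.000% N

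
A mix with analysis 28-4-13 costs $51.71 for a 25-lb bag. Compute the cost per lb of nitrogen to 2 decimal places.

$7.39 per lb N

N in bag = 25 × 28% = 7 lb.
Cost per lb N = $51.71 / 7 = $7.3871.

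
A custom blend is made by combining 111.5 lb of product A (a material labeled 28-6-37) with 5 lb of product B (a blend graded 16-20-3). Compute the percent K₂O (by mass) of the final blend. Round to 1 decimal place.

Total mass = 111.5 + 5 = 116.5 lb.
K₂O mass = 37%×111.5 + 3%×5 = 41.405 lb.
% K₂O = 41.405 / 116.5 = 35.5408%.

35.5% K₂O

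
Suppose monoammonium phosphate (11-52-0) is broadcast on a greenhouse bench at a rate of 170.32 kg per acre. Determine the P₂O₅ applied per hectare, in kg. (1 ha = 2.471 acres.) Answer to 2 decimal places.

P₂O₅ per acre = 170.32 × 52% = 88.5664 kg.
Convert to per hectare: 88.5664 × 2.471 = 218.848 kg.

218.85 kg P₂O₅ per hectare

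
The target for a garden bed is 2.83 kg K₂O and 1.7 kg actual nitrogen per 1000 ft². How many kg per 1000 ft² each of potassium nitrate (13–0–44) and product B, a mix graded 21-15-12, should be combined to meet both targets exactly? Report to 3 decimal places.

Let a = kg of potassium nitrate, b = kg of product B (per 1000 ft²).
K₂O: 0.44·a + 0.12·b = 2.83
N: 0.13·a + 0.21·b = 1.7
Solving simultaneously: a = 5.08203, b = 4.94922.

5.082 kg potassium nitrate, 4.949 kg product B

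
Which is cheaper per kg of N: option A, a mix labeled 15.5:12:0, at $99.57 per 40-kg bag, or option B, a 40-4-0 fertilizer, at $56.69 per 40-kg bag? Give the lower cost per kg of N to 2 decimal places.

option A: N per bag = 40 × 15.5% = 6.2 kg; cost = 99.57 / 6.2 = $16.0597/kg N.
option B: N per bag = 40 × 40% = 16 kg; cost = 56.69 / 16 = $3.5431/kg N.
option B is cheaper.

$3.54 per kg N (option B)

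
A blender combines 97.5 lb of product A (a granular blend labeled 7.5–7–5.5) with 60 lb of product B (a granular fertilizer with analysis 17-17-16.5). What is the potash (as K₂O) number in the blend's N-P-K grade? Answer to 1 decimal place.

9.7% K₂O

Total mass = 97.5 + 60 = 157.5 lb.
K₂O mass = 5.5%×97.5 + 16.5%×60 = 15.2625 lb.
% K₂O = 15.2625 / 157.5 = 9.69048%.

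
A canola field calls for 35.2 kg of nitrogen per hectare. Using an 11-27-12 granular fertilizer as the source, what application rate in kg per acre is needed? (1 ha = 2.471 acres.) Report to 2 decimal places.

Product per hectare = 35.2 / 11% = 320 kg.
Convert to per acre: 320 × 0.404694 = 129.502 kg.

129.50 kg of product per acre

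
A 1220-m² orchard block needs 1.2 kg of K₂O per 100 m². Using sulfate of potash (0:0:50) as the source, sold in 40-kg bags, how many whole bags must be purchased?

Product per 100 m² = 1.2 / 50% = 2.4 kg.
Total product = 2.4 × 1220 / 100 = 29.28 kg.
Bags = ⌈29.28 / 40⌉ = 1.

1 bags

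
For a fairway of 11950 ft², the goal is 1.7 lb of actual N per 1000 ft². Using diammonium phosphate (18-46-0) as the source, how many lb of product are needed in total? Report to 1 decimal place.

Product per 1000 ft² = 1.7 / 18% = 9.44444 lb.
Total product = 9.44444 × 11950 / 1000 = 112.861 lb.

112.9 lb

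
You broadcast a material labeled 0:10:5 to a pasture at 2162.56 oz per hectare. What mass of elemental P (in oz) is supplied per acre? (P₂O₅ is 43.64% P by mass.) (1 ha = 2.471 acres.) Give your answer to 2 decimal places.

38.19 oz P per acre

P₂O₅ per hectare = 2162.56 × 10% = 216.256 oz.
Elemental P = 216.256 × 0.4364 = 94.3741 oz per hectare.
Convert to per acre: 94.3741 × 0.404694 = 38.1927 oz.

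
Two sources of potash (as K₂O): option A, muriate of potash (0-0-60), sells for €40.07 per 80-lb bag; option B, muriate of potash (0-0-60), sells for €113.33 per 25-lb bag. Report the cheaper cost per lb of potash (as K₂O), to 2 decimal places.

option A: K₂O per bag = 80 × 60% = 48 lb; cost = 40.07 / 48 = €0.8348/lb K₂O.
option B: K₂O per bag = 25 × 60% = 15 lb; cost = 113.33 / 15 = €7.5553/lb K₂O.
option A is cheaper.

€0.83 per lb K₂O (option A)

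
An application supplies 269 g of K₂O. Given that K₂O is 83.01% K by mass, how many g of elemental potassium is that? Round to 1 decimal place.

223.3 g K

K = 269 × 0.8301 = 223.297 g.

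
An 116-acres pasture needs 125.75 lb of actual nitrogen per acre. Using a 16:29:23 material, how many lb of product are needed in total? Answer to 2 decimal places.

91168.75 lb

Product per acre = 125.75 / 16% = 785.938 lb.
Total product = 785.938 × 116 = 91168.75 lb.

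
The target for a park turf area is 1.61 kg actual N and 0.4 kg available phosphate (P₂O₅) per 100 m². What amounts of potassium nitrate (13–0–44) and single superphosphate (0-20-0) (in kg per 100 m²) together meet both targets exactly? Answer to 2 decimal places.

With a, b = kg per 100 m² of potassium nitrate and single superphosphate:
N: 0.13·a + 0·b = 1.61
P₂O₅: 0·a + 0.2·b = 0.4
Solving simultaneously: a = 12.3846, b = 2.

12.38 kg potassium nitrate, 2.00 kg single superphosphate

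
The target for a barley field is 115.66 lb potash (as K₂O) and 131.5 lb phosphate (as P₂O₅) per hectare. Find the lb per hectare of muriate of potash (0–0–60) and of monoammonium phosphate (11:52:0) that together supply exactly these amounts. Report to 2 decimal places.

Let a = lb of muriate of potash, b = lb of monoammonium phosphate (per hectare).
K₂O: 0.6·a + 0·b = 115.66
P₂O₅: 0·a + 0.52·b = 131.5
Solving simultaneously: a = 192.767, b = 252.8846.

192.77 lb muriate of potash, 252.88 lb monoammonium phosphate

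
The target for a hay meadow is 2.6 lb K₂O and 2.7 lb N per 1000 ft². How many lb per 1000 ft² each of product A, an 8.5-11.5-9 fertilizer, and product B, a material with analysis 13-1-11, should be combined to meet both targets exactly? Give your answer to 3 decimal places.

17.447 lb product A, 9.362 lb product B

Let a = lb of product A, b = lb of product B (per 1000 ft²).
K₂O: 0.09·a + 0.11·b = 2.6
N: 0.085·a + 0.13·b = 2.7
Solving simultaneously: a = 17.4468, b = 9.3617.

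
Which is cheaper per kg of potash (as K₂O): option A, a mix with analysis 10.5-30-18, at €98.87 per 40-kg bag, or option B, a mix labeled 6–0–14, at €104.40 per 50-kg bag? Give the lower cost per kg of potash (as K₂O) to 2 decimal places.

option A: K₂O per bag = 40 × 18% = 7.2 kg; cost = 98.87 / 7.2 = €13.7319/kg K₂O.
option B: K₂O per bag = 50 × 14% = 7 kg; cost = 104.40 / 7 = €14.9143/kg K₂O.
option A is cheaper.

€13.73 per kg K₂O (option A)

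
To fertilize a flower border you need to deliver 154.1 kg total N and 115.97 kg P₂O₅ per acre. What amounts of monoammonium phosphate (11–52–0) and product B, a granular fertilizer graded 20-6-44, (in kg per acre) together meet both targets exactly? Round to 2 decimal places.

143.20 kg monoammonium phosphate, 691.74 kg product B

Per-acre balance (a = monoammonium phosphate, b = product B):
N: 0.11·a + 0.2·b = 154.1
P₂O₅: 0.52·a + 0.06·b = 115.97
Solving simultaneously: a = 143.203, b = 691.738.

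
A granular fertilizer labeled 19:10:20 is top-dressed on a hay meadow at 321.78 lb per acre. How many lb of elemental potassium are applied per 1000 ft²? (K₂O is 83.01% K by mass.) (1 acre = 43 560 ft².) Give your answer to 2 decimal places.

K₂O per acre = 321.78 × 20% = 64.356 lb.
Elemental K = 64.356 × 0.8301 = 53.4219 lb per acre.
Convert to per 1000 ft²: 53.4219 × 0.0229568 = 1.2264 lb.

1.23 lb K per thousand sq ft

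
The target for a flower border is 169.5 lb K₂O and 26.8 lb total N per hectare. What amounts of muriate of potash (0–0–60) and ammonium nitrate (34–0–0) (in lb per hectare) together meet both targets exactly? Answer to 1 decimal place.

With a, b = lb per hectare of muriate of potash and ammonium nitrate:
K₂O: 0.6·a + 0·b = 169.5
N: 0·a + 0.34·b = 26.8
Solving simultaneously: a = 282.5, b = 78.8235.

282.5 lb muriate of potash, 78.8 lb ammonium nitrate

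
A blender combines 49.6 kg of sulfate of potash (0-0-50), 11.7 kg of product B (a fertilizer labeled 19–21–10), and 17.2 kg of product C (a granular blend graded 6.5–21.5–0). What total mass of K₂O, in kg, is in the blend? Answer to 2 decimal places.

25.97 kg K₂O

K₂O mass = 50%×49.6 + 10%×11.7 + 0%×17.2 = 25.97 kg.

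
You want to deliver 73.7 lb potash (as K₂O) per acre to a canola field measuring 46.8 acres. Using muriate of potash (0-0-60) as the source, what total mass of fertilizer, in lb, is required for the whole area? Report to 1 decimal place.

Product per acre = 73.7 / 60% = 122.833 lb.
Total product = 122.833 × 46.8 = 5748.6 lb.

5748.6 lb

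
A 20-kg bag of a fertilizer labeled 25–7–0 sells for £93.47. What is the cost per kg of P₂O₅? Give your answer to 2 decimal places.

£66.76 per kg P₂O₅

P₂O₅ in bag = 20 × 7% = 1.4 kg.
Cost per kg P₂O₅ = £93.47 / 1.4 = £66.7643.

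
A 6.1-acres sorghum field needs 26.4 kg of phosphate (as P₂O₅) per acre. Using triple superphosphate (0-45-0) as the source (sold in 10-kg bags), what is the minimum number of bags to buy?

Product per acre = 26.4 / 45% = 58.6667 kg.
Total product = 58.6667 × 6.1 = 357.867 kg.
Bags = ⌈357.867 / 10⌉ = 36.

36 bags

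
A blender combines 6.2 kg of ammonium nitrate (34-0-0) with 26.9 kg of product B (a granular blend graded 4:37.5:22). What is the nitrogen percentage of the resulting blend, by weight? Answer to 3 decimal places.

Total mass = 6.2 + 26.9 = 33.1 kg.
N mass = 34%×6.2 + 4%×26.9 = 3.184 kg.
% N = 3.184 / 33.1 = 9.61934%.

9.619% N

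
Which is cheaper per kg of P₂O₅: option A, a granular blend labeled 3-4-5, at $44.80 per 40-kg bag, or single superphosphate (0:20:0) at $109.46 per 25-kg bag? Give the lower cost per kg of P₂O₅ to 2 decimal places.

$21.89 per kg P₂O₅ (single superphosphate)

option A: P₂O₅ per bag = 40 × 4% = 1.6 kg; cost = 44.80 / 1.6 = $28.0000/kg P₂O₅.
single superphosphate: P₂O₅ per bag = 25 × 20% = 5 kg; cost = 109.46 / 5 = $21.8920/kg P₂O₅.
single superphosphate is cheaper.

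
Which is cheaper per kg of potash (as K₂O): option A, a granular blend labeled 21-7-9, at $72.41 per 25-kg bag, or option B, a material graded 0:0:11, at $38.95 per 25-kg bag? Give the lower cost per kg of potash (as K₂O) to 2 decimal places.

$14.16 per kg K₂O (option B)

option A: K₂O per bag = 25 × 9% = 2.25 kg; cost = 72.41 / 2.25 = $32.1822/kg K₂O.
option B: K₂O per bag = 25 × 11% = 2.75 kg; cost = 38.95 / 2.75 = $14.1636/kg K₂O.
option B is cheaper.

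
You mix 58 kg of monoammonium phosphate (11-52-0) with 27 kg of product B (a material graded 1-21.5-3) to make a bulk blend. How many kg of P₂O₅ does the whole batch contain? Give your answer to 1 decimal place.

36.0 kg P₂O₅

P₂O₅ mass = 52%×58 + 21.5%×27 = 35.965 kg.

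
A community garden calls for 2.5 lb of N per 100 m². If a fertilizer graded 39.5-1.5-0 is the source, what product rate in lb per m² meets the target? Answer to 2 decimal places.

0.06 lb of product per sq m

Product per 100 m² = 2.5 / 39.5% = 6.32911 lb.
Convert to per m²: 6.32911 × 0.01 = 0.0632911 lb.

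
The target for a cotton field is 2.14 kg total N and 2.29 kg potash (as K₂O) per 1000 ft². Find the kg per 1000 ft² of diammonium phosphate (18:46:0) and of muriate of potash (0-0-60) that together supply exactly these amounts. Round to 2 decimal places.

11.89 kg diammonium phosphate, 3.82 kg muriate of potash

Let a = kg of diammonium phosphate, b = kg of muriate of potash (per 1000 ft²).
N: 0.18·a + 0·b = 2.14
K₂O: 0·a + 0.6·b = 2.29
Solving simultaneously: a = 11.8889, b = 3.81667.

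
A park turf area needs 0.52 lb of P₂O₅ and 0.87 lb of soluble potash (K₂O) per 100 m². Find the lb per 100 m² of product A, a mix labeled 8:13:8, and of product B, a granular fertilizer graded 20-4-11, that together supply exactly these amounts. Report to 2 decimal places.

2.02 lb product A, 6.44 lb product B

Per-100 m² balance (a = product A, b = product B):
P₂O₅: 0.13·a + 0.04·b = 0.52
K₂O: 0.08·a + 0.11·b = 0.87
Eliminate b: (row1) − 0.04/0.11·(row2) → 0.100909·a = 0.203636, so a = 2.01802.
Then b = (0.87 − 0.08·2.01802) / 0.11 = 6.44144.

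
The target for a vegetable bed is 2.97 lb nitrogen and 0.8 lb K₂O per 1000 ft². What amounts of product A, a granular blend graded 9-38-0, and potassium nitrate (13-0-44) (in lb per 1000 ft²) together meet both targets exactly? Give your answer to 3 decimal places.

30.374 lb product A, 1.818 lb potassium nitrate

With a, b = lb per 1000 ft² of product A and potassium nitrate:
N: 0.09·a + 0.13·b = 2.97
K₂O: 0·a + 0.44·b = 0.8
Solving simultaneously: a = 30.3737, b = 1.81818.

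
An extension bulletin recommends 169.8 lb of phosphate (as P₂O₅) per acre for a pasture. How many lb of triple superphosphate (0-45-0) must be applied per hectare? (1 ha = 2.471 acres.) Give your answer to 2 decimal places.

932.39 lb of product per hectare

Product per acre = 169.8 / 45% = 377.333 lb.
Convert to per hectare: 377.333 × 2.471 = 932.391 lb.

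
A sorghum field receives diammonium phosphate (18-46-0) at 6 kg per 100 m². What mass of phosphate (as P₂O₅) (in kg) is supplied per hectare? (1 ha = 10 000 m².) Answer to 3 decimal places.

276.000 kg P₂O₅ per hectare

P₂O₅ per 100 m² = 6 × 46% = 2.76 kg.
Convert to per hectare: 2.76 × 100 = 276 kg.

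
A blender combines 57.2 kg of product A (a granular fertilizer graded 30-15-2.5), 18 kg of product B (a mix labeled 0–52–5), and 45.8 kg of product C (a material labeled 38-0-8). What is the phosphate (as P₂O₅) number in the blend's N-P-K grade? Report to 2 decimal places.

14.83% P₂O₅

Total mass = 57.2 + 18 + 45.8 = 121 kg.
P₂O₅ mass = 15%×57.2 + 52%×18 + 0%×45.8 = 17.94 kg.
% P₂O₅ = 17.94 / 121 = 14.8264%.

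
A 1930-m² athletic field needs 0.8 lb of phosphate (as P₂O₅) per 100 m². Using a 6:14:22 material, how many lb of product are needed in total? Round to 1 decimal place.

110.3 lb

Product per 100 m² = 0.8 / 14% = 5.71429 lb.
Total product = 5.71429 × 1930 / 100 = 110.286 lb.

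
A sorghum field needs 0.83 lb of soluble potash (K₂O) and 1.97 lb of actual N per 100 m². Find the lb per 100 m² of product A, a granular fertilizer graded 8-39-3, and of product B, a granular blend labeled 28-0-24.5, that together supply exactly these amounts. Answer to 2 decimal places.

Let a = lb of product A, b = lb of product B (per 100 m²).
K₂O: 0.03·a + 0.245·b = 0.83
N: 0.08·a + 0.28·b = 1.97
Eliminate a: (row1) − 0.03/0.08·(row2) → 0.14·b = 0.09125, so b = 0.651786.
Back-substitute: a = (0.83 − 0.245·0.651786) / 0.03 = 22.3438.

22.34 lb product A, 0.65 lb product B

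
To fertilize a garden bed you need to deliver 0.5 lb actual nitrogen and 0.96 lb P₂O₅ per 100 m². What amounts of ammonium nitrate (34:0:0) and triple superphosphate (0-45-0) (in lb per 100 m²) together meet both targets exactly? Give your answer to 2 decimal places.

Per-100 m² balance (a = ammonium nitrate, b = triple superphosphate):
N: 0.34·a + 0·b = 0.5
P₂O₅: 0·a + 0.45·b = 0.96
Solving simultaneously: a = 1.47059, b = 2.13333.

1.47 lb ammonium nitrate, 2.13 lb triple superphosphate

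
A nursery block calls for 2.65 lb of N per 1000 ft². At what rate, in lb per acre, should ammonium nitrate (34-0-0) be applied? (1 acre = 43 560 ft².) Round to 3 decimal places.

Product per 1000 ft² = 2.65 / 34% = 7.79412 lb.
Convert to per acre: 7.79412 × 43.56 = 339.5118 lb.

339.512 lb of product per acre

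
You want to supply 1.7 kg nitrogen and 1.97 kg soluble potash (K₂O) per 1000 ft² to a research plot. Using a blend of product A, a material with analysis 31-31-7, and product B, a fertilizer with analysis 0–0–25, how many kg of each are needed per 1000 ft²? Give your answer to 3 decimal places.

5.484 kg product A, 6.345 kg product B

Let a = kg of product A, b = kg of product B (per 1000 ft²).
N: 0.31·a + 0·b = 1.7
K₂O: 0.07·a + 0.25·b = 1.97
Eliminate a: (row1) − 0.31/0.07·(row2) → -1.10714·b = -7.02429, so b = 6.34452.
Back-substitute: a = (1.7 − 0·6.34452) / 0.31 = 5.48387.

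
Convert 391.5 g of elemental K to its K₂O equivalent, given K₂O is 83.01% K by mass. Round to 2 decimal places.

K₂O = 391.5 / 0.8301 = 471.6299 g.

471.63 g K₂O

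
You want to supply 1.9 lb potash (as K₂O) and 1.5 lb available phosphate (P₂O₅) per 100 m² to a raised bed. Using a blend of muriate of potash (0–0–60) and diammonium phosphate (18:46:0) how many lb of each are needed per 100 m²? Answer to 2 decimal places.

3.17 lb muriate of potash, 3.26 lb diammonium phosphate

With a, b = lb per 100 m² of muriate of potash and diammonium phosphate:
K₂O: 0.6·a + 0·b = 1.9
P₂O₅: 0·a + 0.46·b = 1.5
Solving simultaneously: a = 3.16667, b = 3.26087.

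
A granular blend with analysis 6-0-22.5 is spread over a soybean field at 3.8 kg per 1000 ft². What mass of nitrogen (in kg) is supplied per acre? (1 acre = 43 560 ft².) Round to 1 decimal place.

nitrogen per 1000 ft² = 3.8 × 6% = 0.228 kg.
Convert to per acre: 0.228 × 43.56 = 9.93168 kg.

9.9 kg N per acre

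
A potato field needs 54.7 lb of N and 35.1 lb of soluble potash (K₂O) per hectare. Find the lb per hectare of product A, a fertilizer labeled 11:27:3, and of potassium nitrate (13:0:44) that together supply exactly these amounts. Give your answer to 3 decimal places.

Per-hectare balance (a = product A, b = potassium nitrate):
N: 0.11·a + 0.13·b = 54.7
K₂O: 0.03·a + 0.44·b = 35.1
Eliminate a: (row1) − 0.11/0.03·(row2) → -1.48333·b = -74, so b = 49.8876.
Back-substitute: a = (54.7 − 0.13·49.8876) / 0.11 = 438.3146.

438.315 lb product A, 49.888 lb potassium nitrate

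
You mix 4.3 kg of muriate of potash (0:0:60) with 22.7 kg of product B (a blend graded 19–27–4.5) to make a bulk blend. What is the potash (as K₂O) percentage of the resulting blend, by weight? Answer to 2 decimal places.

13.34% K₂O

Total mass = 4.3 + 22.7 = 27 kg.
K₂O mass = 60%×4.3 + 4.5%×22.7 = 3.6015 kg.
% K₂O = 3.6015 / 27 = 13.3389%.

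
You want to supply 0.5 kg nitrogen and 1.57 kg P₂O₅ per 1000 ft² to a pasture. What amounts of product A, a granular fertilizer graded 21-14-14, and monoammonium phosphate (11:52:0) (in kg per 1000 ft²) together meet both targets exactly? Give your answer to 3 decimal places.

0.931 kg product A, 2.769 kg monoammonium phosphate

Let a = kg of product A, b = kg of monoammonium phosphate (per 1000 ft²).
N: 0.21·a + 0.11·b = 0.5
P₂O₅: 0.14·a + 0.52·b = 1.57
Eliminate a: (row1) − 0.21/0.14·(row2) → -0.67·b = -1.855, so b = 2.76866.
Back-substitute: a = (0.5 − 0.11·2.76866) / 0.21 = 0.930704.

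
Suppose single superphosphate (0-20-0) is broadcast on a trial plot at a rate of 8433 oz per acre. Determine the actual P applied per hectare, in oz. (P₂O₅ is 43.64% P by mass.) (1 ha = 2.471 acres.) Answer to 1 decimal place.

P₂O₅ per acre = 8433 × 20% = 1686.6 oz.
Elemental P = 1686.6 × 0.4364 = 736.032 oz per acre.
Convert to per hectare: 736.032 × 2.471 = 1818.74 oz.

1818.7 oz P per hectare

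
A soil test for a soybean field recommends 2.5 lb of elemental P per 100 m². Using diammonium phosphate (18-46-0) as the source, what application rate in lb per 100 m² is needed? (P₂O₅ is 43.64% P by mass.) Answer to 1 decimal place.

As P₂O₅: 2.5 / 0.4364 = 5.72869 lb per 100 m².
Product per 100 m² = 5.72869 / 46% = 12.4537 lb.

12.5 lb of product per hundred sq m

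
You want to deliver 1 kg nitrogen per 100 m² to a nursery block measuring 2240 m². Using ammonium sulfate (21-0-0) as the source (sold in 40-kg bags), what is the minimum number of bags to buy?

Product per 100 m² = 1 / 21% = 4.7619 kg.
Total product = 4.7619 × 2240 / 100 = 106.667 kg.
Bags = ⌈106.667 / 40⌉ = 3.

3 bags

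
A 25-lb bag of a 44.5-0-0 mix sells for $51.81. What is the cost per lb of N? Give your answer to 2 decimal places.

$4.66 per lb N

N in bag = 25 × 44.5% = 11.125 lb.
Cost per lb N = $51.81 / 11.125 = $4.6571.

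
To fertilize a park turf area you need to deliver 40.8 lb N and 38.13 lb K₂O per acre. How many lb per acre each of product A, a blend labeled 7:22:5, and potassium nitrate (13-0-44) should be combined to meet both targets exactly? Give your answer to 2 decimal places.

Per-acre balance (a = product A, b = potassium nitrate):
N: 0.07·a + 0.13·b = 40.8
K₂O: 0.05·a + 0.44·b = 38.13
Eliminate b: (row1) − 0.13/0.44·(row2) → 0.0552273·a = 29.5343, so a = 534.778.
Then b = (38.13 − 0.05·534.778) / 0.44 = 25.8889.

534.78 lb product A, 25.89 lb potassium nitrate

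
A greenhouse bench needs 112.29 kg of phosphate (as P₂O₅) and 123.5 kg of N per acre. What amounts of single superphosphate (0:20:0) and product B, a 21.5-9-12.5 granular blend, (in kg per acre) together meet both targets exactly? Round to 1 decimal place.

303.0 kg single superphosphate, 574.4 kg product B

Let a = kg of single superphosphate, b = kg of product B (per acre).
P₂O₅: 0.2·a + 0.09·b = 112.29
N: 0·a + 0.215·b = 123.5
Solving simultaneously: a = 302.962, b = 574.419.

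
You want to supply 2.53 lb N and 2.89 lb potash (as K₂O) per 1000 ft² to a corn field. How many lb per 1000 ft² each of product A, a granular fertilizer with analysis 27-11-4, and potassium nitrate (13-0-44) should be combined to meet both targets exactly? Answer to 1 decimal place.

6.5 lb product A, 6.0 lb potassium nitrate

Per-1000 ft² balance (a = product A, b = potassium nitrate):
N: 0.27·a + 0.13·b = 2.53
K₂O: 0.04·a + 0.44·b = 2.89
Eliminate b: (row1) − 0.13/0.44·(row2) → 0.258182·a = 1.67614, so a = 6.49208.
Then b = (2.89 − 0.04·6.49208) / 0.44 = 5.97799.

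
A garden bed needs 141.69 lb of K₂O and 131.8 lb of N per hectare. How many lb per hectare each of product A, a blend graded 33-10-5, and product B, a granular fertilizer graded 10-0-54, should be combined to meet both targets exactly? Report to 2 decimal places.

329.12 lb product A, 231.92 lb product B

With a, b = lb per hectare of product A and product B:
K₂O: 0.05·a + 0.54·b = 141.69
N: 0.33·a + 0.1·b = 131.8
Eliminate b: (row1) − 0.54/0.1·(row2) → -1.732·a = -570.03, so a = 329.117.
Then b = (131.8 − 0.33·329.117) / 0.1 = 231.915.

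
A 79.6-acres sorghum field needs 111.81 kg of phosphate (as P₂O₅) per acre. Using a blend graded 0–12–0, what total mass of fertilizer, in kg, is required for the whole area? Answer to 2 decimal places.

74167.30 kg

Product per acre = 111.81 / 12% = 931.75 kg.
Total product = 931.75 × 79.6 = 74167.3 kg.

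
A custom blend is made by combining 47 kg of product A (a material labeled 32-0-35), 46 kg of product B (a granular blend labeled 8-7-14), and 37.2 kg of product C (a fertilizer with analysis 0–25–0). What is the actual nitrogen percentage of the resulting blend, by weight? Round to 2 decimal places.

Total mass = 47 + 46 + 37.2 = 130.2 kg.
N mass = 32%×47 + 8%×46 + 0%×37.2 = 18.72 kg.
% N = 18.72 / 130.2 = 14.3779%.

14.38% N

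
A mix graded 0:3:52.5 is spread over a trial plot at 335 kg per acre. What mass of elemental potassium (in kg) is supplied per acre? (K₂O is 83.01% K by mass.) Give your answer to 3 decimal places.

145.994 kg K per acre

K₂O per acre = 335 × 52.5% = 175.875 kg.
Elemental K = 175.875 × 0.8301 = 145.9938 kg per acre.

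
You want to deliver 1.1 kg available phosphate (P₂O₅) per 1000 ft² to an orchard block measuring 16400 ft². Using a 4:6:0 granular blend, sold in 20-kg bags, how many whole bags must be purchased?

16 bags

Product per 1000 ft² = 1.1 / 6% = 18.3333 kg.
Total product = 18.3333 × 16400 / 1000 = 300.667 kg.
Bags = ⌈300.667 / 20⌉ = 16.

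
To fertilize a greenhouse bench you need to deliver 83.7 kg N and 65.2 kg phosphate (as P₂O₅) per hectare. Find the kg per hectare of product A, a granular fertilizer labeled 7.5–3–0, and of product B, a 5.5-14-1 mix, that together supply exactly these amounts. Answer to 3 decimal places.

Let a = kg of product A, b = kg of product B (per hectare).
N: 0.075·a + 0.055·b = 83.7
P₂O₅: 0.03·a + 0.14·b = 65.2
From row1: a = (83.7 − 0.055·b) / 0.075.
Into row2: 0.03·(83.7 − 0.055·b)/0.075 + 0.14·b = 65.2 → b = 268.8136, a = 918.8701.

918.870 kg product A, 268.814 kg product B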